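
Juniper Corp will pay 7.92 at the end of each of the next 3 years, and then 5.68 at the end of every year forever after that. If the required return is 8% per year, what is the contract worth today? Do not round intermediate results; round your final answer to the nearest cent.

76.77

PV of 3-year annuity: 7.92 × [1 − (1+0.08)^−3] / 0.08 = 20.41061
Perpetuity value at year 3: 5.68 / 0.08 = 71.00000
PV of perpetuity: 71.00000 / (1+0.08)^3 = 56.36209
Total PV = 20.41061 + 56.36209 = 76.77270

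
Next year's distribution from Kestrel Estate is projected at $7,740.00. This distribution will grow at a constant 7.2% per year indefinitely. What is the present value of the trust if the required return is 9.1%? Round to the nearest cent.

$407368.42

Growing perpetuity: P = D₁ / (r − g) = $7,740.0000 / (0.091 − 0.072) = $407,368.42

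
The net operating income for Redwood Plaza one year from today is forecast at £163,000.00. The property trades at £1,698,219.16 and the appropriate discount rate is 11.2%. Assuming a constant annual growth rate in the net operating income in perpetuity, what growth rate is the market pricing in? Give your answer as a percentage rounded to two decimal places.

1.60%

P = D₁/(r−g) ⇒ g = r − D₁/P = 0.112 − £163,000.00/£1,698,219.16 = 0.016017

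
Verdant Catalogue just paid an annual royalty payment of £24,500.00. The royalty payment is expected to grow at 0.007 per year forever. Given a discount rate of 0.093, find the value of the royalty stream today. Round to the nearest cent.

£286877.91

D₁ = D₀ × (1 + g) = £24,500.00 × 1.007 = £24,671.5000
Growing perpetuity: P = D₁ / (r − g) = £24,671.5000 / (0.093 − 0.007) = £286,877.91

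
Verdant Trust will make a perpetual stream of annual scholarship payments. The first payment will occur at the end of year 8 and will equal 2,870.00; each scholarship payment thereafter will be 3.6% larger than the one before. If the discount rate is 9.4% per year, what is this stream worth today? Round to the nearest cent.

26383.51

Value at end of year 7: C₁ / (r − g) = 2,870.00 / (0.094 − 0.036) = 49,482.7586
Discount to today: PV = 49,482.7586 / (1 + 0.094)^7 = 49,482.7586 / 1.875518 = 26,383.51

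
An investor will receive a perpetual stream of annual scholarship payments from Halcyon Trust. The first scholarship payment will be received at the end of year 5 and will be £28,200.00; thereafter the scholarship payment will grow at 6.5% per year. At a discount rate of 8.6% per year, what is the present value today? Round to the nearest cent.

£965407.15

Value at end of year 4: C₁ / (r − g) = £28,200.00 / (0.086 − 0.065) = £1,342,857.1429
Discount to today: PV = £1,342,857.1429 / (1 + 0.086)^4 = £1,342,857.1429 / 1.390975 = £965,407.15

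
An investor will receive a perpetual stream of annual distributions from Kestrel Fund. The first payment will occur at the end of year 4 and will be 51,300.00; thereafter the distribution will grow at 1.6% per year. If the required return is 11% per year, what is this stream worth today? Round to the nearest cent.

399043.81

Value at end of year 3: C₁ / (r − g) = 51,300.00 / (0.11 − 0.016) = 545,744.6809
Discount to today: PV = 545,744.6809 / (1 + 0.11)^3 = 545,744.6809 / 1.367631 = 399,043.81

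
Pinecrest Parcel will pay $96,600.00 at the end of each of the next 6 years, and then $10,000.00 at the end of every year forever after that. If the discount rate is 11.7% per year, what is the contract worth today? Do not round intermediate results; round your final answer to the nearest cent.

PV of 6-year annuity: $96,600.00 × [1 − (1+0.117)^−6] / 0.117 = 400559.50454
Perpetuity value at year 6: $10,000.00 / 0.117 = 85470.08547
PV of perpetuity: 85470.08547 / (1+0.117)^6 = 44004.29825
Total PV = 400559.50454 + 44004.29825 = 444563.80279

$444563.80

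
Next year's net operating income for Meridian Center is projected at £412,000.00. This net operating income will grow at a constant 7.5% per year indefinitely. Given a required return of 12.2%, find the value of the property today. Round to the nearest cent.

£8765957.45

Growing perpetuity: P = D₁ / (r − g) = £412,000.0000 / (0.122 − 0.075) = £8,765,957.45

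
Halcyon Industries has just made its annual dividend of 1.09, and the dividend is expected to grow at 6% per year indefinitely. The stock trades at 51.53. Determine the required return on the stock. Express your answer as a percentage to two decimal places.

8.24%

D₁ = 1.09 × 1.06 = 1.1554
P = D₁/(r − g) ⇒ r = D₁/P + g = 1.1554/51.53 + 0.06 = 0.022422 + 0.06 = 0.082422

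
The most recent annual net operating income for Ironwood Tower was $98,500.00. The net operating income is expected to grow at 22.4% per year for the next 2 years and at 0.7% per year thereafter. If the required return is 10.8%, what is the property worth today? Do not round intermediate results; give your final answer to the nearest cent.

$1427487.76

D_1 = 120564.00000
D_2 = 147570.33600
Terminal value at year 2: TV = D_2×(1+g_2)/(r−g_2) = 148603.32835/0.101 = 1471320.08269
P_0 = D_1/(1+r)^1 + D_2/(1+r)^2 + TV/(1+r)^2
    = 108812.27437 + 120204.17313 + 1198471.31030 = 1427487.75780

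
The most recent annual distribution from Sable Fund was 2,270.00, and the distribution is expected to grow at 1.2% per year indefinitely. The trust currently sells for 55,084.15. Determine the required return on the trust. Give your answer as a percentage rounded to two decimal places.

5.37%

D₁ = 2,270.00 × 1.012 = 2,297.2400
P = D₁/(r − g) ⇒ r = D₁/P + g = 2,297.2400/55,084.15 + 0.012 = 0.041704 + 0.012 = 0.053704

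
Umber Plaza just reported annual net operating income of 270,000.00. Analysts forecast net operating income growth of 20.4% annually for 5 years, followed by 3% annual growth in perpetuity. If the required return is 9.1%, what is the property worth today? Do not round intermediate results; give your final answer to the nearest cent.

9294519.45

D_1 = 325080.00000
D_2 = 391396.32000
D_3 = 471241.16928
D_4 = 567374.36781
D_5 = 683118.73885
Terminal value at year 5: TV = D_5×(1+g_2)/(r−g_2) = 703612.30101/0.061 = 11534627.88545
P_0 = D_1/(1+r)^1 + D_2/(1+r)^2 + D_3/(1+r)^3 + D_4/(1+r)^4 + D_5/(1+r)^5 + TV/(1+r)^5
    = 297965.16957 + 328826.82325 + 362884.96351 + 400470.66550 + 441949.29539 + 7462422.52866 = 9294519.44587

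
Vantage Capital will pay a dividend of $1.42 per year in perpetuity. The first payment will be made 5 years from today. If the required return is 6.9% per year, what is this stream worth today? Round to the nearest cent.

$15.76

Value at end of year 4: C / r = $1.42 / 0.069 = $20.5797
Discount to today: PV = $20.5797 / (1 + 0.069)^4 = $20.5797 / 1.305903 = $15.76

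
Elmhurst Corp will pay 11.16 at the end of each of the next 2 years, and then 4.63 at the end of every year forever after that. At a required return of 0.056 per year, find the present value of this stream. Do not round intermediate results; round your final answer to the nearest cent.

94.72

PV of 2-year annuity: 11.16 × [1 − (1+0.056)^−2] / 0.056 = 20.57593
Perpetuity value at year 2: 4.63 / 0.056 = 82.67857
PV of perpetuity: 82.67857 / (1+0.056)^2 = 74.14214
Total PV = 20.57593 + 74.14214 = 94.71807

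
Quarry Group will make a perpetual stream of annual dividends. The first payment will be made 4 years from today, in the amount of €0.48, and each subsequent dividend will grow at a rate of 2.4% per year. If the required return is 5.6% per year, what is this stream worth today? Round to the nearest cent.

€12.74

Value at end of year 3: C₁ / (r − g) = €0.48 / (0.056 − 0.024) = €15.0000
Discount to today: PV = €15.0000 / (1 + 0.056)^3 = €15.0000 / 1.177584 = €12.74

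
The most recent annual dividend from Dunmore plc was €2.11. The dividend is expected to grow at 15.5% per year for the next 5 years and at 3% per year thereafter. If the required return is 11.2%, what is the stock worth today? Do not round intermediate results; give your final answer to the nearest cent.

€43.88

D_1 = 2.43705
D_2 = 2.81479
D_3 = 3.25109
D_4 = 3.75500
D_5 = 4.33703
Terminal value at year 5: TV = D_5×(1+g_2)/(r−g_2) = 4.46714/0.082 = 54.47732
P_0 = D_1/(1+r)^1 + D_2/(1+r)^2 + D_3/(1+r)^3 + D_4/(1+r)^4 + D_5/(1+r)^5 + TV/(1+r)^5
    = 2.19159 + 2.27634 + 2.36436 + 2.45579 + 2.55075 + 32.03995 = 43.87878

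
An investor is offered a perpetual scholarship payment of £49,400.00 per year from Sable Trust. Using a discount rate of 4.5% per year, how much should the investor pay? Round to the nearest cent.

£1097777.78

Level perpetuity: PV = C / r = £49,400.00 / 0.045 = £1,097,777.78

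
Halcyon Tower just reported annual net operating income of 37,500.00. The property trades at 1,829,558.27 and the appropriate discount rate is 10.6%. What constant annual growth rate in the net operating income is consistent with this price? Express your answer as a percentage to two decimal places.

8.38%

P = D₀(1+g)/(r−g) ⇒ P(r−g) = D₀(1+g) ⇒ g(P+D₀) = P·r − D₀
g = (P·r − D₀)/(P + D₀) = (1,829,558.27×0.106 − 37,500.00) / (1,829,558.27 + 37,500.00) = 0.083786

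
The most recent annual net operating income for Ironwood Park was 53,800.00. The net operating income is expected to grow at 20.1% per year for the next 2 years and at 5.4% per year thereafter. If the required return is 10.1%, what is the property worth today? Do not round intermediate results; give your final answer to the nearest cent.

D_1 = 64613.80000
D_2 = 77601.17380
Terminal value at year 2: TV = D_2×(1+g_2)/(r−g_2) = 81791.63719/0.047 = 1740247.59969
P_0 = D_1/(1+r)^1 + D_2/(1+r)^2 + TV/(1+r)^2
    = 58686.46685 + 64016.75448 + 1435609.77073 = 1558312.99206

1558312.99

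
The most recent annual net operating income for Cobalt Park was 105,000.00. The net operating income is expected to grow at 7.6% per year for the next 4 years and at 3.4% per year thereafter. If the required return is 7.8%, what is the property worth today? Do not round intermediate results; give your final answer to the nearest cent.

D_1 = 112980.00000
D_2 = 121566.48000
D_3 = 130805.53248
D_4 = 140746.75295
Terminal value at year 4: TV = D_4×(1+g_2)/(r−g_2) = 145532.14255/0.044 = 3307548.69429
P_0 = D_1/(1+r)^1 + D_2/(1+r)^2 + D_3/(1+r)^3 + D_4/(1+r)^4 + TV/(1+r)^4
    = 104805.19481 + 104610.75103 + 104416.66800 + 104222.94506 + 2449239.20886 = 2867294.76776

2867294.77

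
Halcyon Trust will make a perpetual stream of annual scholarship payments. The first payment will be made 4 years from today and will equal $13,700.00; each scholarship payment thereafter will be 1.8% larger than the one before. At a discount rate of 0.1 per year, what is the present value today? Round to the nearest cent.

$125524.55

Value at end of year 3: C₁ / (r − g) = $13,700.00 / (0.1 − 0.018) = $167,073.1707
Discount to today: PV = $167,073.1707 / (1 + 0.1)^3 = $167,073.1707 / 1.331000 = $125,524.55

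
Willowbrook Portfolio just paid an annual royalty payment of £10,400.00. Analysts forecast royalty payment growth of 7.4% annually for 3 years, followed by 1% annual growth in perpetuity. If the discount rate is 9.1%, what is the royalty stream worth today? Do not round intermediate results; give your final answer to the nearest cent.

£153948.73

D_1 = 11169.60000
D_2 = 11996.15040
D_3 = 12883.86553
Terminal value at year 3: TV = D_3×(1+g_2)/(r−g_2) = 13012.70418/0.081 = 160650.66895
P_0 = D_1/(1+r)^1 + D_2/(1+r)^2 + D_3/(1+r)^3 + TV/(1+r)^3
    = 10237.94684 + 10078.41879 + 9921.37652 + 123710.99119 = 153948.73334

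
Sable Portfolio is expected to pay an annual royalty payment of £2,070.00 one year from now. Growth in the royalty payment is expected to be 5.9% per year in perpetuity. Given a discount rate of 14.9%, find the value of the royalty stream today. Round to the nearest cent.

£23000.00

Growing perpetuity: P = D₁ / (r − g) = £2,070.0000 / (0.149 − 0.059) = £23,000.00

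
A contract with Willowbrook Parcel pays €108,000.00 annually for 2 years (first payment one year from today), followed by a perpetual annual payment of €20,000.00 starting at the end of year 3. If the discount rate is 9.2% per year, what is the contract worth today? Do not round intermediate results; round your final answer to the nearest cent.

PV of 2-year annuity: €108,000.00 × [1 − (1+0.092)^−2] / 0.092 = 189469.87079
Perpetuity value at year 2: €20,000.00 / 0.092 = 217391.30435
PV of perpetuity: 217391.30435 / (1+0.092)^2 = 182304.29124
Total PV = 189469.87079 + 182304.29124 = 371774.16203

€371774.16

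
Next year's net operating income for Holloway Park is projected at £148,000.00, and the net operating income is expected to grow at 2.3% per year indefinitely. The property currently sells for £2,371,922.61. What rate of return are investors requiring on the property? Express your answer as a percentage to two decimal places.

8.54%

P = D₁/(r − g) ⇒ r = D₁/P + g = £148,000.0000/£2,371,922.61 + 0.023 = 0.062397 + 0.023 = 0.085397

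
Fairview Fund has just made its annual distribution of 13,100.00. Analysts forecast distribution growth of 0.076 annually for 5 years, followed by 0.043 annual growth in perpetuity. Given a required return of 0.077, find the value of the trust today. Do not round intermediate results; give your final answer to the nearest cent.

465317.35

D_1 = 14095.60000
D_2 = 15166.86560
D_3 = 16319.54739
D_4 = 17559.83299
D_5 = 18894.38029
Terminal value at year 5: TV = D_5×(1+g_2)/(r−g_2) = 19706.83865/0.034 = 579612.90137
P_0 = D_1/(1+r)^1 + D_2/(1+r)^2 + D_3/(1+r)^3 + D_4/(1+r)^4 + D_5/(1+r)^5 + TV/(1+r)^5
    = 13087.83658 + 13075.68446 + 13063.54362 + 13051.41405 + 13039.29575 + 399999.57252 = 465317.34699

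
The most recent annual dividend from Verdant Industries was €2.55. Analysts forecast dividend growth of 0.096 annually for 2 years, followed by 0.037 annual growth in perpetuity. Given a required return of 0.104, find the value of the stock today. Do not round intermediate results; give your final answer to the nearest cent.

D_1 = 2.79480
D_2 = 3.06310
Terminal value at year 2: TV = D_2×(1+g_2)/(r−g_2) = 3.17644/0.067 = 47.40949
P_0 = D_1/(1+r)^1 + D_2/(1+r)^2 + TV/(1+r)^2
    = 2.53152 + 2.51318 + 38.89798 = 43.94268

€43.94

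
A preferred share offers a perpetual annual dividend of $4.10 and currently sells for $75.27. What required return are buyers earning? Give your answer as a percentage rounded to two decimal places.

5.45%

P = C/r ⇒ r = C/P = $4.10/$75.27 = 0.054471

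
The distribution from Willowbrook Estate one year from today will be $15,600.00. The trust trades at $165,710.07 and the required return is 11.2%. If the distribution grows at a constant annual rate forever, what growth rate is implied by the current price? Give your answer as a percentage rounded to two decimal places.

1.79%

P = D₁/(r−g) ⇒ g = r − D₁/P = 0.112 − $15,600.00/$165,710.07 = 0.017860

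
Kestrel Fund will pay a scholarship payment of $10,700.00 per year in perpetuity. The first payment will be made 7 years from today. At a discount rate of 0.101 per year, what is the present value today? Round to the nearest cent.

Value at end of year 6: C / r = $10,700.00 / 0.101 = $105,940.5941
Discount to today: PV = $105,940.5941 / (1 + 0.101)^6 = $105,940.5941 / 1.781246 = $59,475.55

$59475.55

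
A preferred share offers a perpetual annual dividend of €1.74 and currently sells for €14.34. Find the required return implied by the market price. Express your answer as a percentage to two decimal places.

P = C/r ⇒ r = C/P = €1.74/€14.34 = 0.121339

12.13%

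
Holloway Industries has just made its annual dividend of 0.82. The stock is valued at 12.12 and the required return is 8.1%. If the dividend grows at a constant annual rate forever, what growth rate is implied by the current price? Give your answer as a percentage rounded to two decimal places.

P = D₀(1+g)/(r−g) ⇒ P(r−g) = D₀(1+g) ⇒ g(P+D₀) = P·r − D₀
g = (P·r − D₀)/(P + D₀) = (12.12×0.081 − 0.82) / (12.12 + 0.82) = 0.012498

1.25%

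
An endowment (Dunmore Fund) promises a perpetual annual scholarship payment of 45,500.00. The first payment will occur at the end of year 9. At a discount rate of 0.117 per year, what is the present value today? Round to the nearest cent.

160472.33

Value at end of year 8: C / r = 45,500.00 / 0.117 = 388,888.8889
Discount to today: PV = 388,888.8889 / (1 + 0.117)^8 = 388,888.8889 / 2.423402 = 160,472.33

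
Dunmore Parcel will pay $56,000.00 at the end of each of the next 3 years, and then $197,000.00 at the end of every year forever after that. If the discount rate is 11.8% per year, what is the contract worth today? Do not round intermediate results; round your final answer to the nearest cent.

PV of 3-year annuity: $56,000.00 × [1 − (1+0.118)^−3] / 0.118 = 134966.16229
Perpetuity value at year 3: $197,000.00 / 0.118 = 1669491.52542
PV of perpetuity: 1669491.52542 / (1+0.118)^3 = 1194699.84736
Total PV = 134966.16229 + 1194699.84736 = 1329666.00965

$1329666.01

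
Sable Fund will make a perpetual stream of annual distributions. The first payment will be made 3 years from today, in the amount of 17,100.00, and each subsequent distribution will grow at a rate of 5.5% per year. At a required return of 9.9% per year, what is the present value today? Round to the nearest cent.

Value at end of year 2: C₁ / (r − g) = 17,100.00 / (0.099 − 0.055) = 388,636.3636
Discount to today: PV = 388,636.3636 / (1 + 0.099)^2 = 388,636.3636 / 1.207801 = 321,771.85

321771.85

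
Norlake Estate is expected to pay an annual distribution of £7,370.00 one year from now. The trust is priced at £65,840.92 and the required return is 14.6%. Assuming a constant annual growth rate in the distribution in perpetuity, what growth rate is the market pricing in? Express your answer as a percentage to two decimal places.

3.41%

P = D₁/(r−g) ⇒ g = r − D₁/P = 0.146 − £7,370.00/£65,840.92 = 0.034064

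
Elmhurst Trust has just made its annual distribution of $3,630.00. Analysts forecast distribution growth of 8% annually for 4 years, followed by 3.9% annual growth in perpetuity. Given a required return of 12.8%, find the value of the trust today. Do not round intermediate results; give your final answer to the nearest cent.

D_1 = 3920.40000
D_2 = 4234.03200
D_3 = 4572.75456
D_4 = 4938.57492
Terminal value at year 4: TV = D_4×(1+g_2)/(r−g_2) = 5131.17935/0.089 = 57653.70053
P_0 = D_1/(1+r)^1 + D_2/(1+r)^2 + D_3/(1+r)^3 + D_4/(1+r)^4 + TV/(1+r)^4
    = 3475.53191 + 3327.63694 + 3186.03537 + 3050.45939 + 35611.54282 = 48651.20644

$48651.21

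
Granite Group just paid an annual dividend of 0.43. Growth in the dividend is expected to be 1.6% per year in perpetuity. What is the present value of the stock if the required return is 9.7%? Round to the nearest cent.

D₁ = D₀ × (1 + g) = 0.43 × 1.016 = 0.4369
Growing perpetuity: P = D₁ / (r − g) = 0.4369 / (0.097 − 0.016) = 5.39

5.39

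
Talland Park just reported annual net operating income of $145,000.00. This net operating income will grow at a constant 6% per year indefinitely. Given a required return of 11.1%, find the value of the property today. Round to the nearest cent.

$3013725.49

D₁ = D₀ × (1 + g) = $145,000.00 × 1.06 = $153,700.0000
Growing perpetuity: P = D₁ / (r − g) = $153,700.0000 / (0.111 − 0.06) = $3,013,725.49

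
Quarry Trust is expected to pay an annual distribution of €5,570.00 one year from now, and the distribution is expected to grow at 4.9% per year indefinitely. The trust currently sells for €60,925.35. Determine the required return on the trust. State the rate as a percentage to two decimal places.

P = D₁/(r − g) ⇒ r = D₁/P + g = €5,570.0000/€60,925.35 + 0.049 = 0.091423 + 0.049 = 0.140423

14.04%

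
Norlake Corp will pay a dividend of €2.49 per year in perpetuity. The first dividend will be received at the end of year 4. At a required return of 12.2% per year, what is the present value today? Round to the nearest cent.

Value at end of year 3: C / r = €2.49 / 0.122 = €20.4098
Discount to today: PV = €20.4098 / (1 + 0.122)^3 = €20.4098 / 1.412468 = €14.45

€14.45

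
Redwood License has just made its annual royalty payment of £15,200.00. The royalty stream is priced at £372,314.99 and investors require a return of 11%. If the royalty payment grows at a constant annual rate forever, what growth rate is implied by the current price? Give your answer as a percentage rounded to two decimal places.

6.65%

P = D₀(1+g)/(r−g) ⇒ P(r−g) = D₀(1+g) ⇒ g(P+D₀) = P·r − D₀
g = (P·r − D₀)/(P + D₀) = (£372,314.99×0.11 − £15,200.00) / (£372,314.99 + £15,200.00) = 0.066461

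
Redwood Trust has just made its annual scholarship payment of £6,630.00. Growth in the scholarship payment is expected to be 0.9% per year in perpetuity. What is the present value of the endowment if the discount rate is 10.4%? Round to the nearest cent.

D₁ = D₀ × (1 + g) = £6,630.00 × 1.009 = £6,689.6700
Growing perpetuity: P = D₁ / (r − g) = £6,689.6700 / (0.104 − 0.009) = £70,417.58

£70417.58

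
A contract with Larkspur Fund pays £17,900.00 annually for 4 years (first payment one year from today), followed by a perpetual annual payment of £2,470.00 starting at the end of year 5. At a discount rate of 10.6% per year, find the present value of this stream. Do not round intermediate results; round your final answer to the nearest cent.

PV of 4-year annuity: £17,900.00 × [1 − (1+0.106)^−4] / 0.106 = 56011.40364
Perpetuity value at year 4: £2,470.00 / 0.106 = 23301.88679
PV of perpetuity: 23301.88679 / (1+0.106)^4 = 15572.93892
Total PV = 56011.40364 + 15572.93892 = 71584.34255

£71584.34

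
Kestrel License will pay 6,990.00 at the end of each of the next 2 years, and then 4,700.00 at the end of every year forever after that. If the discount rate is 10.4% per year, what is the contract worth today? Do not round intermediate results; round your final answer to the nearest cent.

PV of 2-year annuity: 6,990.00 × [1 − (1+0.104)^−2] / 0.104 = 12066.59578
Perpetuity value at year 2: 4,700.00 / 0.104 = 45192.30769
PV of perpetuity: 45192.30769 / (1+0.104)^2 = 37078.85989
Total PV = 12066.59578 + 37078.85989 = 49145.45567

49145.46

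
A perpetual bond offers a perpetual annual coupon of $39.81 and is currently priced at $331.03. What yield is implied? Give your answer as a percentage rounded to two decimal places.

12.03%

P = C/r ⇒ r = C/P = $39.81/$331.03 = 0.120261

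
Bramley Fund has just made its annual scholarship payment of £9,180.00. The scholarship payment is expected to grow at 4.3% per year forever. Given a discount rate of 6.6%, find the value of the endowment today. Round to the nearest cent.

£416293.04

D₁ = D₀ × (1 + g) = £9,180.00 × 1.043 = £9,574.7400
Growing perpetuity: P = D₁ / (r − g) = £9,574.7400 / (0.066 − 0.043) = £416,293.04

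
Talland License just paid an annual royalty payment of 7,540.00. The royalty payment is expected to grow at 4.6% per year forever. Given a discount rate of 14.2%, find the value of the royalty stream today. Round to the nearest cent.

D₁ = D₀ × (1 + g) = 7,540.00 × 1.046 = 7,886.8400
Growing perpetuity: P = D₁ / (r − g) = 7,886.8400 / (0.142 − 0.046) = 82,154.58

82154.58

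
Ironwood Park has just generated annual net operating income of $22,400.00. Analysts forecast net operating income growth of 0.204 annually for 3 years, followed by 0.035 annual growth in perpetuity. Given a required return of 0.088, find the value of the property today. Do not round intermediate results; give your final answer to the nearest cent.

D_1 = 26969.60000
D_2 = 32471.39840
D_3 = 39095.56367
Terminal value at year 3: TV = D_3×(1+g_2)/(r−g_2) = 40463.90840/0.053 = 763469.96985
P_0 = D_1/(1+r)^1 + D_2/(1+r)^2 + D_3/(1+r)^3 + TV/(1+r)^3
    = 24788.23529 + 27431.09862 + 30355.73781 + 592796.01188 = 675371.08360

$675371.08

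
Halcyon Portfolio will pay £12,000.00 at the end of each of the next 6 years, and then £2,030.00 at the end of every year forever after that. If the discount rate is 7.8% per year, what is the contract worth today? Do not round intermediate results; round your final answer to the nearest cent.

£72396.73

PV of 6-year annuity: £12,000.00 × [1 − (1+0.078)^−6] / 0.078 = 55812.75088
Perpetuity value at year 6: £2,030.00 / 0.078 = 26025.64103
PV of perpetuity: 26025.64103 / (1+0.078)^6 = 16583.98400
Total PV = 55812.75088 + 16583.98400 = 72396.73488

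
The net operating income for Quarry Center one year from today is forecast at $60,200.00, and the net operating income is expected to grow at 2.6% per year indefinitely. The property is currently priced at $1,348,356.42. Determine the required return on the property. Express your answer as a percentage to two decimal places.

7.06%

P = D₁/(r − g) ⇒ r = D₁/P + g = $60,200.0000/$1,348,356.42 + 0.026 = 0.044647 + 0.026 = 0.070647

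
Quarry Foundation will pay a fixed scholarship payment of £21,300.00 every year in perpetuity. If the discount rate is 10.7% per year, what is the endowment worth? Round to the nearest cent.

Level perpetuity: PV = C / r = £21,300.00 / 0.107 = £199,065.42

£199065.42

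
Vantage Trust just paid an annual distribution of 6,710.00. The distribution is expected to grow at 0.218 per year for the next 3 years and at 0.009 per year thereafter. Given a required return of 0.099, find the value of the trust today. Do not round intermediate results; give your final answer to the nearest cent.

127217.29

D_1 = 8172.78000
D_2 = 9954.44604
D_3 = 12124.51528
Terminal value at year 3: TV = D_3×(1+g_2)/(r−g_2) = 12233.63591/0.09 = 135929.28794
P_0 = D_1/(1+r)^1 + D_2/(1+r)^2 + D_3/(1+r)^3 + TV/(1+r)^3
    = 7436.56051 + 8241.79318 + 9134.21664 + 102404.71768 = 127217.28800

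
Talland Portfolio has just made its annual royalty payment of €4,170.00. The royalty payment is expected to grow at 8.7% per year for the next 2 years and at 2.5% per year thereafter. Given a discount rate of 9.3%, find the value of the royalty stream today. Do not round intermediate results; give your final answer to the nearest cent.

€70439.86

D_1 = 4532.79000
D_2 = 4927.14273
Terminal value at year 2: TV = D_2×(1+g_2)/(r−g_2) = 5050.32130/0.068 = 74269.43086
P_0 = D_1/(1+r)^1 + D_2/(1+r)^2 + TV/(1+r)^2
    = 4147.10887 + 4124.34341 + 62168.41169 = 70439.86397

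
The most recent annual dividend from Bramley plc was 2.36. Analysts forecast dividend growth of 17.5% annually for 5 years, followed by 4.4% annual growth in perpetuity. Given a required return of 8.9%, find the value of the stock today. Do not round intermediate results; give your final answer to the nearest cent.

D_1 = 2.77300
D_2 = 3.25827
D_3 = 3.82847
D_4 = 4.49846
D_5 = 5.28569
Terminal value at year 5: TV = D_5×(1+g_2)/(r−g_2) = 5.51826/0.045 = 122.62791
P_0 = D_1/(1+r)^1 + D_2/(1+r)^2 + D_3/(1+r)^3 + D_4/(1+r)^4 + D_5/(1+r)^5 + TV/(1+r)^5
    = 2.54637 + 2.74746 + 2.96444 + 3.19854 + 3.45113 + 80.06633 = 94.97428

94.97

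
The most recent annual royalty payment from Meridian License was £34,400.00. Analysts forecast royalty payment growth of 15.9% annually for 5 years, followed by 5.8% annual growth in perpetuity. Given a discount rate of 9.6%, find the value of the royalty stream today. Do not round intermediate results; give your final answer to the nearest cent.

D_1 = 39869.60000
D_2 = 46208.86640
D_3 = 53556.07616
D_4 = 62071.49227
D_5 = 71940.85954
Terminal value at year 5: TV = D_5×(1+g_2)/(r−g_2) = 76113.42939/0.038 = 2002984.98395
P_0 = D_1/(1+r)^1 + D_2/(1+r)^2 + D_3/(1+r)^3 + D_4/(1+r)^4 + D_5/(1+r)^5 + TV/(1+r)^5
    = 36377.37226 + 38468.40735 + 40679.63879 + 43017.97569 + 45490.72430 + 1266557.53433 = 1470591.65272

£1470591.65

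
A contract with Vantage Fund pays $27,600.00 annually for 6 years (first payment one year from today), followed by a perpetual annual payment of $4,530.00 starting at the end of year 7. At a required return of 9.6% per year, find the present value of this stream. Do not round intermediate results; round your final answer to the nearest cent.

PV of 6-year annuity: $27,600.00 × [1 − (1+0.096)^−6] / 0.096 = 121627.44889
Perpetuity value at year 6: $4,530.00 / 0.096 = 47187.50000
PV of perpetuity: 47187.50000 / (1+0.096)^6 = 27224.73393
Total PV = 121627.44889 + 27224.73393 = 148852.18282

$148852.18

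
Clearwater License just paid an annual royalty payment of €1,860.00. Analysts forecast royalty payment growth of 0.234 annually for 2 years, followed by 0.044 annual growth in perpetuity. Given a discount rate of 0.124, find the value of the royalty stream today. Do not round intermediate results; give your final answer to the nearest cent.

D_1 = 2295.24000
D_2 = 2832.32616
Terminal value at year 2: TV = D_2×(1+g_2)/(r−g_2) = 2956.94851/0.08 = 36961.85639
P_0 = D_1/(1+r)^1 + D_2/(1+r)^2 + TV/(1+r)^2
    = 2042.02847 + 2241.87111 + 29256.41803 = 33540.31762

€33540.32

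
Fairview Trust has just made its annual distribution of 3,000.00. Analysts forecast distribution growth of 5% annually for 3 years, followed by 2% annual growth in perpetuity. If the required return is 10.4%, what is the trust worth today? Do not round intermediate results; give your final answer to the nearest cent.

39488.20

D_1 = 3150.00000
D_2 = 3307.50000
D_3 = 3472.87500
Terminal value at year 3: TV = D_3×(1+g_2)/(r−g_2) = 3542.33250/0.084 = 42170.62500
P_0 = D_1/(1+r)^1 + D_2/(1+r)^2 + D_3/(1+r)^3 + TV/(1+r)^3
    = 2853.26087 + 2713.69920 + 2580.96391 + 31340.27605 = 39488.20002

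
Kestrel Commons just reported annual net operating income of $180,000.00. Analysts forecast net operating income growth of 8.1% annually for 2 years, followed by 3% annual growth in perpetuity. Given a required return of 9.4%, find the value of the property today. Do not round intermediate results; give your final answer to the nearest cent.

D_1 = 194580.00000
D_2 = 210340.98000
Terminal value at year 2: TV = D_2×(1+g_2)/(r−g_2) = 216651.20940/0.064 = 3385175.14688
P_0 = D_1/(1+r)^1 + D_2/(1+r)^2 + TV/(1+r)^2
    = 177861.06033 + 175747.53767 + 2828436.93445 = 3182045.53245

$3182045.53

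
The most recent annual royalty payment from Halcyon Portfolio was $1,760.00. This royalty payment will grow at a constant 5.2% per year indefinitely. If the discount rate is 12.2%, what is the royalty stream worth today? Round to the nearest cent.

$26450.29

D₁ = D₀ × (1 + g) = $1,760.00 × 1.052 = $1,851.5200
Growing perpetuity: P = D₁ / (r − g) = $1,851.5200 / (0.122 − 0.052) = $26,450.29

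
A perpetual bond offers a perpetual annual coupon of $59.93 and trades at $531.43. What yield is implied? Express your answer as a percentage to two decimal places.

11.28%

P = C/r ⇒ r = C/P = $59.93/$531.43 = 0.112771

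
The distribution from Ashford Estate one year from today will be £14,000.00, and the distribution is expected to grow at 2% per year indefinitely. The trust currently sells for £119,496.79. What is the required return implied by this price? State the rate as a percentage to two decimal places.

P = D₁/(r − g) ⇒ r = D₁/P + g = £14,000.0000/£119,496.79 + 0.02 = 0.117158 + 0.02 = 0.137158

13.72%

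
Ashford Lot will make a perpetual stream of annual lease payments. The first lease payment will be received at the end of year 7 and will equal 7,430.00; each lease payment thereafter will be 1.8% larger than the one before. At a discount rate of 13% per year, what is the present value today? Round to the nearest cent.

Value at end of year 6: C₁ / (r − g) = 7,430.00 / (0.13 − 0.018) = 66,339.2857
Discount to today: PV = 66,339.2857 / (1 + 0.13)^6 = 66,339.2857 / 2.081952 = 31,863.99

31863.99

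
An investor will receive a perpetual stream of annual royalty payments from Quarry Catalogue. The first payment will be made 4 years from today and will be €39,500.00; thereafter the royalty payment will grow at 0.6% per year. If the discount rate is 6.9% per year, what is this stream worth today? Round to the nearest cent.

Value at end of year 3: C₁ / (r − g) = €39,500.00 / (0.069 − 0.006) = €626,984.1270
Discount to today: PV = €626,984.1270 / (1 + 0.069)^3 = €626,984.1270 / 1.221612 = €513,243.47

€513243.47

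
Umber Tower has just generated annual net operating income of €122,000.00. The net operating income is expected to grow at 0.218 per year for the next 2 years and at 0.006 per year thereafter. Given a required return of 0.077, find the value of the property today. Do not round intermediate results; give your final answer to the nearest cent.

€2504874.57

D_1 = 148596.00000
D_2 = 180989.92800
Terminal value at year 2: TV = D_2×(1+g_2)/(r−g_2) = 182075.86757/0.071 = 2564448.83899
P_0 = D_1/(1+r)^1 + D_2/(1+r)^2 + TV/(1+r)^2
    = 137972.14485 + 156035.35044 + 2210867.07806 = 2504874.57335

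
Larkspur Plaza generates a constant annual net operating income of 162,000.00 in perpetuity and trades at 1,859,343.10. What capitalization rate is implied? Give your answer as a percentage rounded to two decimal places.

8.71%

P = C/r ⇒ r = C/P = 162,000.00/1,859,343.10 = 0.087128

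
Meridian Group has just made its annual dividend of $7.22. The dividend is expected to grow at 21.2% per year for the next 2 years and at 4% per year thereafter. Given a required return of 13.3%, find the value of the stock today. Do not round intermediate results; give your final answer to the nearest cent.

$108.38

D_1 = 8.75064
D_2 = 10.60578
Terminal value at year 2: TV = D_2×(1+g_2)/(r−g_2) = 11.03001/0.093 = 118.60222
P_0 = D_1/(1+r)^1 + D_2/(1+r)^2 + TV/(1+r)^2
    = 7.72342 + 8.26195 + 92.39171 = 108.37709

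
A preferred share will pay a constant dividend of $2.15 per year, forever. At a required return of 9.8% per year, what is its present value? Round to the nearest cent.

Level perpetuity: PV = C / r = $2.15 / 0.098 = $21.94

$21.94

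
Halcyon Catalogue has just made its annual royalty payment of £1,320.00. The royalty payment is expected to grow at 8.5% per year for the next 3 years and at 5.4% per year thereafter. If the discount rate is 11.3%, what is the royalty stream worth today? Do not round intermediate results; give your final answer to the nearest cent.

£25609.79

D_1 = 1432.20000
D_2 = 1553.93700
D_3 = 1686.02165
Terminal value at year 3: TV = D_3×(1+g_2)/(r−g_2) = 1777.06681/0.059 = 30119.77651
P_0 = D_1/(1+r)^1 + D_2/(1+r)^2 + D_3/(1+r)^3 + TV/(1+r)^3
    = 1286.79245 + 1254.42032 + 1222.86257 + 21845.71442 = 25609.78976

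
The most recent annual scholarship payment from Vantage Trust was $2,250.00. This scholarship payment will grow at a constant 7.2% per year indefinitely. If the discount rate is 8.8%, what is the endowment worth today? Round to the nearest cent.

$150750.00

D₁ = D₀ × (1 + g) = $2,250.00 × 1.072 = $2,412.0000
Growing perpetuity: P = D₁ / (r − g) = $2,412.0000 / (0.088 − 0.072) = $150,750.00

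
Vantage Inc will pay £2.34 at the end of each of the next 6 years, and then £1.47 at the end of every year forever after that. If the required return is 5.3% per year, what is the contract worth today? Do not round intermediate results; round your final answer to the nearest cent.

£32.11

PV of 6-year annuity: £2.34 × [1 − (1+0.053)^−6] / 0.053 = 11.76402
Perpetuity value at year 6: £1.47 / 0.053 = 27.73585
PV of perpetuity: 27.73585 / (1+0.053)^6 = 20.34563
Total PV = 11.76402 + 20.34563 = 32.10965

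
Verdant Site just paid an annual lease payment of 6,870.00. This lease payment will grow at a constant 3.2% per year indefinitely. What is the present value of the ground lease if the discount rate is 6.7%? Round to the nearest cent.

D₁ = D₀ × (1 + g) = 6,870.00 × 1.032 = 7,089.8400
Growing perpetuity: P = D₁ / (r − g) = 7,089.8400 / (0.067 − 0.032) = 202,566.86

202566.86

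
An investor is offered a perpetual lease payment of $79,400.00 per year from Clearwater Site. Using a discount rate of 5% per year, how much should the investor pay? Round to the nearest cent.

Level perpetuity: PV = C / r = $79,400.00 / 0.05 = $1,588,000.00

$1588000.00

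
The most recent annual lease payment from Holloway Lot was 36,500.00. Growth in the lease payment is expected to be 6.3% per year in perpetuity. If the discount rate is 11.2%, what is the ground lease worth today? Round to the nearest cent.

D₁ = D₀ × (1 + g) = 36,500.00 × 1.063 = 38,799.5000
Growing perpetuity: P = D₁ / (r − g) = 38,799.5000 / (0.112 − 0.063) = 791,826.53

791826.53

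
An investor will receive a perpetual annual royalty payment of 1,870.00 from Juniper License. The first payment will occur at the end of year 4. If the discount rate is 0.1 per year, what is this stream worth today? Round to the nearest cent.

14049.59

Value at end of year 3: C / r = 1,870.00 / 0.1 = 18,700.0000
Discount to today: PV = 18,700.0000 / (1 + 0.1)^3 = 18,700.0000 / 1.331000 = 14,049.59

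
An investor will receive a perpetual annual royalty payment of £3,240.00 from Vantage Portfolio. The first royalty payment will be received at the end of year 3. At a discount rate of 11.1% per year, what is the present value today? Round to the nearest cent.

£23647.97

Value at end of year 2: C / r = £3,240.00 / 0.111 = £29,189.1892
Discount to today: PV = £29,189.1892 / (1 + 0.111)^2 = £29,189.1892 / 1.234321 = £23,647.97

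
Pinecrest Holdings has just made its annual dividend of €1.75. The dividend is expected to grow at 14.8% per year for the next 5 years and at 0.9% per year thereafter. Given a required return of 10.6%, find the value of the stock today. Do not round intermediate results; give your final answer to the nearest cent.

€31.73

D_1 = 2.00900
D_2 = 2.30633
D_3 = 2.64767
D_4 = 3.03952
D_5 = 3.48937
Terminal value at year 5: TV = D_5×(1+g_2)/(r−g_2) = 3.52078/0.097 = 36.29668
P_0 = D_1/(1+r)^1 + D_2/(1+r)^2 + D_3/(1+r)^3 + D_4/(1+r)^4 + D_5/(1+r)^5 + TV/(1+r)^5
    = 1.81646 + 1.88544 + 1.95703 + 2.03135 + 2.10849 + 21.93266 = 31.73143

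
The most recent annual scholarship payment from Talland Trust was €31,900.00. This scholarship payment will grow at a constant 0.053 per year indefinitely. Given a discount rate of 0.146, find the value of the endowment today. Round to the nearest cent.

€361190.32

D₁ = D₀ × (1 + g) = €31,900.00 × 1.053 = €33,590.7000
Growing perpetuity: P = D₁ / (r − g) = €33,590.7000 / (0.146 − 0.053) = €361,190.32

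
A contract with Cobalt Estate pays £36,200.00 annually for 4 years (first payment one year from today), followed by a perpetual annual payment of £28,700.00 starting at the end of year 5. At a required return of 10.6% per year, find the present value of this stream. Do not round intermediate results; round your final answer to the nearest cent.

PV of 4-year annuity: £36,200.00 × [1 − (1+0.106)^−4] / 0.106 = 113274.45875
Perpetuity value at year 4: £28,700.00 / 0.106 = 270754.71698
PV of perpetuity: 270754.71698 / (1+0.106)^4 = 180948.72344
Total PV = 113274.45875 + 180948.72344 = 294223.18219

£294223.18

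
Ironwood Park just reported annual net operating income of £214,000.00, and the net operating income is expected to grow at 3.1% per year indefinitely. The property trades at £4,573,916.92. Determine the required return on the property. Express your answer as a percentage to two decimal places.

D₁ = £214,000.00 × 1.031 = £220,634.0000
P = D₁/(r − g) ⇒ r = D₁/P + g = £220,634.0000/£4,573,916.92 + 0.031 = 0.048237 + 0.031 = 0.079237

7.92%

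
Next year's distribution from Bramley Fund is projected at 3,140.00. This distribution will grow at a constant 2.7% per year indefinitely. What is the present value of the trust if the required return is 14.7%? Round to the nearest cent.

Growing perpetuity: P = D₁ / (r − g) = 3,140.0000 / (0.147 − 0.027) = 26,166.67

26166.67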